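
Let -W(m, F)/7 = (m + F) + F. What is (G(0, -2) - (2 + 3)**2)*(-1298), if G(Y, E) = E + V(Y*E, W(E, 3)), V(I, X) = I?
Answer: 35046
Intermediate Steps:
W(m, F) = -14*F - 7*m (W(m, F) = -7*((m + F) + F) = -7*((F + m) + F) = -7*(m + 2*F) = -14*F - 7*m)
G(Y, E) = E + E*Y (G(Y, E) = E + Y*E = E + E*Y)
(G(0, -2) - (2 + 3)**2)*(-1298) = (-2*(1 + 0) - (2 + 3)**2)*(-1298) = (-2*1 - 1*5**2)*(-1298) = (-2 - 1*25)*(-1298) = (-2 - 25)*(-1298) = -27*(-1298) = 35046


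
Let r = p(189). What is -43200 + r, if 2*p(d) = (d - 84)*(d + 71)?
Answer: -29550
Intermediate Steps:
p(d) = (-84 + d)*(71 + d)/2 (p(d) = ((d - 84)*(d + 71))/2 = ((-84 + d)*(71 + d))/2 = (-84 + d)*(71 + d)/2)
r = 13650 (r = -2982 + (½)*189² - 13/2*189 = -2982 + (½)*35721 - 2457/2 = -2982 + 35721/2 - 2457/2 = 13650)
-43200 + r = -43200 + 13650 = -29550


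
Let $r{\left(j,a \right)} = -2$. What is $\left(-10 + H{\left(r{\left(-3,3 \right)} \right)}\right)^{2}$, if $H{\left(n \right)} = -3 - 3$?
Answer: $256$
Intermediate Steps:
$H{\left(n \right)} = -6$ ($H{\left(n \right)} = -3 - 3 = -6$)
$\left(-10 + H{\left(r{\left(-3,3 \right)} \right)}\right)^{2} = \left(-10 - 6\right)^{2} = \left(-16\right)^{2} = 256$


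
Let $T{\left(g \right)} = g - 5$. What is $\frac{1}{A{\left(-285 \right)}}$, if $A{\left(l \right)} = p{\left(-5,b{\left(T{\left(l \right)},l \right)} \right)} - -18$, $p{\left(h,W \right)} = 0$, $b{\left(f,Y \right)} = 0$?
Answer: $\frac{1}{18} \approx 0.055556$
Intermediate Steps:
$T{\left(g \right)} = -5 + g$ ($T{\left(g \right)} = g - 5 = -5 + g$)
$A{\left(l \right)} = 18$ ($A{\left(l \right)} = 0 - -18 = 0 + 18 = 18$)
$\frac{1}{A{\left(-285 \right)}} = \frac{1}{18}$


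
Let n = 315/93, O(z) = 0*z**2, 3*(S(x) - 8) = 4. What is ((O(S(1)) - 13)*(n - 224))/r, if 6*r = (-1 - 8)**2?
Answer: 177814/837 ≈ 212.44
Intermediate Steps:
S(x) = 28/3 (S(x) = 8 + (1/3)*4 = 8 + 4/3 = 28/3)
O(z) = 0
n = 105/31 (n = 315*(1/93) = 105/31 ≈ 3.3871)
r = 27/2 (r = (-1 - 8)**2/6 = (1/6)*(-9)**2 = (1/6)*81 = 27/2 ≈ 13.500)
((O(S(1)) - 13)*(n - 224))/r = ((0 - 13)*(105/31 - 224))/(27/2) = -13*(-6839/31)*(2/27) = (88907/31)*(2/27) = 177814/837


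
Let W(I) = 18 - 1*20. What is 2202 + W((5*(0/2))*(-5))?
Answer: 2200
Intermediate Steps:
W(I) = -2 (W(I) = 18 - 20 = -2)
2202 + W((5*(0/2))*(-5)) = 2202 - 2 = 2200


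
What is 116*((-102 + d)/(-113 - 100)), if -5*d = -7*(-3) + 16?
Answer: 63452/1065 ≈ 59.579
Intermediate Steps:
d = -37/5 (d = -(-7*(-3) + 16)/5 = -(21 + 16)/5 = -⅕*37 = -37/5 ≈ -7.4000)
116*((-102 + d)/(-113 - 100)) = 116*((-102 - 37/5)/(-113 - 100)) = 116*(-547/5/(-213)) = 116*(-547/5*(-1/213)) = 116*(547/1065) = 63452/1065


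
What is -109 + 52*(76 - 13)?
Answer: 3167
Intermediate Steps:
-109 + 52*(76 - 13) = -109 + 52*63 = -109 + 3276 = 3167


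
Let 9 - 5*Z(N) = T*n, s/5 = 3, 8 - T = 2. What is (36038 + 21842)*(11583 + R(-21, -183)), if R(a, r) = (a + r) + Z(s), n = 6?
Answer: 658303968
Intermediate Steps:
T = 6 (T = 8 - 1*2 = 8 - 2 = 6)
s = 15 (s = 5*3 = 15)
Z(N) = -27/5 (Z(N) = 9/5 - 6*6/5 = 9/5 - 1/5*36 = 9/5 - 36/5 = -27/5)
R(a, r) = -27/5 + a + r (R(a, r) = (a + r) - 27/5 = -27/5 + a + r)
(36038 + 21842)*(11583 + R(-21, -183)) = (36038 + 21842)*(11583 + (-27/5 - 21 - 183)) = 57880*(11583 - 1047/5) = 57880*(56868/5) = 658303968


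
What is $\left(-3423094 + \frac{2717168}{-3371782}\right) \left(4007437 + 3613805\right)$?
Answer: $- \frac{43981918745264429796}{1685891} \approx -2.6088 \cdot 10^{13}$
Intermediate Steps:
$\left(-3423094 + \frac{2717168}{-3371782}\right) \left(4007437 + 3613805\right) = \left(-3423094 + 2717168 \left(- \frac{1}{3371782}\right)\right) 7621242 = \left(-3423094 - \frac{1358584}{1685891}\right) 7621242 = \left(- \frac{5770964725338}{1685891}\right) 7621242 = - \frac{43981918745264429796}{1685891}$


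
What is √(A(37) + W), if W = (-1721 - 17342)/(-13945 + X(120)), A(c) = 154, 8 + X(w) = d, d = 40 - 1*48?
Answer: √30282204777/13961 ≈ 12.465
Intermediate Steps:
d = -8 (d = 40 - 48 = -8)
X(w) = -16 (X(w) = -8 - 8 = -16)
W = 19063/13961 (W = (-1721 - 17342)/(-13945 - 16) = -19063/(-13961) = -19063*(-1/13961) = 19063/13961 ≈ 1.3654)
√(A(37) + W) = √(154 + 19063/13961) = √(2169057/13961) = √30282204777/13961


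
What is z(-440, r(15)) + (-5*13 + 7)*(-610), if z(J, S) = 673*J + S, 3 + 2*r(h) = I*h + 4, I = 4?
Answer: -521419/2 ≈ -2.6071e+5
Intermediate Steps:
r(h) = 1/2 + 2*h (r(h) = -3/2 + (4*h + 4)/2 = -3/2 + (4 + 4*h)/2 = -3/2 + (2 + 2*h) = 1/2 + 2*h)
z(J, S) = S + 673*J
z(-440, r(15)) + (-5*13 + 7)*(-610) = ((1/2 + 2*15) + 673*(-440)) + (-5*13 + 7)*(-610) = ((1/2 + 30) - 296120) + (-65 + 7)*(-610) = (61/2 - 296120) - 58*(-610) = -592179/2 + 35380 = -521419/2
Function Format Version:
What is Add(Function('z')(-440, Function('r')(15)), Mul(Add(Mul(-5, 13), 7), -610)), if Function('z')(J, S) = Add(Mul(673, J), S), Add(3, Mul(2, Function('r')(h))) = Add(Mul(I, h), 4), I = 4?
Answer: Rational(-521419, 2) ≈ -2.6071e+5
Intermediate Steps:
Function('r')(h) = Add(Rational(1, 2), Mul(2, h)) (Function('r')(h) = Add(Rational(-3, 2), Mul(Rational(1, 2), Add(Mul(4, h), 4))) = Add(Rational(-3, 2), Mul(Rational(1, 2), Add(4, Mul(4, h)))) = Add(Rational(-3, 2), Add(2, Mul(2, h))) = Add(Rational(1, 2), Mul(2, h)))
Function('z')(J, S) = Add(S, Mul(673, J))
Add(Function('z')(-440, Function('r')(15)), Mul(Add(Mul(-5, 13), 7), -610)) = Add(Add(Add(Rational(1, 2), Mul(2, 15)), Mul(673, -440)), Mul(Add(Mul(-5, 13), 7), -610)) = Add(Add(Add(Rational(1, 2), 30), -296120), Mul(Add(-65, 7), -610)) = Add(Add(Rational(61, 2), -296120), Mul(-58, -610)) = Add(Rational(-592179, 2), 35380) = Rational(-521419, 2)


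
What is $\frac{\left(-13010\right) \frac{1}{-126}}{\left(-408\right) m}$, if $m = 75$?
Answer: $- \frac{1301}{385560} \approx -0.0033743$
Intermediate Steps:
$\frac{\left(-13010\right) \frac{1}{-126}}{\left(-408\right) m} = \frac{\left(-13010\right) \frac{1}{-126}}{\left(-408\right) 75} = \frac{\left(-13010\right) \left(- \frac{1}{126}\right)}{-30600} = \frac{6505}{63} \left(- \frac{1}{30600}\right) = - \frac{1301}{385560}$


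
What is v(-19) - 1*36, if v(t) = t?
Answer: -55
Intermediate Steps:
v(-19) - 1*36 = -19 - 1*36 = -19 - 36 = -55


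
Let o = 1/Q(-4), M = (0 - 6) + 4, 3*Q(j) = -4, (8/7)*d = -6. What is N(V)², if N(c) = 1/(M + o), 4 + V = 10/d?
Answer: 16/121 ≈ 0.13223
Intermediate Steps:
d = -21/4 (d = (7/8)*(-6) = -21/4 ≈ -5.2500)
Q(j) = -4/3 (Q(j) = (⅓)*(-4) = -4/3)
M = -2 (M = -6 + 4 = -2)
o = -¾ (o = 1/(-4/3) = -¾ ≈ -0.75000)
V = -124/21 (V = -4 + 10/(-21/4) = -4 + 10*(-4/21) = -4 - 40/21 = -124/21 ≈ -5.9048)
N(c) = -4/11 (N(c) = 1/(-2 - ¾) = 1/(-11/4) = -4/11)
N(V)² = (-4/11)² = 16/121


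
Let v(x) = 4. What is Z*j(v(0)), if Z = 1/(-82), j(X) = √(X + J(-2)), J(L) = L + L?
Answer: 0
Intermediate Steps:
J(L) = 2*L
j(X) = √(-4 + X) (j(X) = √(X + 2*(-2)) = √(X - 4) = √(-4 + X))
Z = -1/82 ≈ -0.012195
Z*j(v(0)) = -√(-4 + 4)/82 = -√0/82 = -1/82*0 = 0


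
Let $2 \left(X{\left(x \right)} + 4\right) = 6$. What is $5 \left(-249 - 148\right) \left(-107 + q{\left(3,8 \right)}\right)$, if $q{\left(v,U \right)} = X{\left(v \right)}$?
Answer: $214380$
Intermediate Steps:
$X{\left(x \right)} = -1$ ($X{\left(x \right)} = -4 + \frac{1}{2} \cdot 6 = -4 + 3 = -1$)
$q{\left(v,U \right)} = -1$
$5 \left(-249 - 148\right) \left(-107 + q{\left(3,8 \right)}\right) = 5 \left(-249 - 148\right) \left(-107 - 1\right) = 5 \left(\left(-397\right) \left(-108\right)\right) = 5 \cdot 42876 = 214380$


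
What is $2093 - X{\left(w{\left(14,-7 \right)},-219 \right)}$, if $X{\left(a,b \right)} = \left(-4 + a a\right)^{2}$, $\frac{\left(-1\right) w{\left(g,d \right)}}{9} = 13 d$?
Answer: $-449914950956$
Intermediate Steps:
$w{\left(g,d \right)} = - 117 d$ ($w{\left(g,d \right)} = - 9 \cdot 13 d = - 117 d$)
$X{\left(a,b \right)} = \left(-4 + a^{2}\right)^{2}$
$2093 - X{\left(w{\left(14,-7 \right)},-219 \right)} = 2093 - \left(-4 + \left(\left(-117\right) \left(-7\right)\right)^{2}\right)^{2} = 2093 - \left(-4 + 819^{2}\right)^{2} = 2093 - \left(-4 + 670761\right)^{2} = 2093 - 670757^{2} = 2093 - 449914953049 = -449914950956$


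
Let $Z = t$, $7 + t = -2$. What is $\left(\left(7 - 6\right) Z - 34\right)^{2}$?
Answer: $1849$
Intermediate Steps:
$t = -9$ ($t = -7 - 2 = -9$)
$Z = -9$
$\left(\left(7 - 6\right) Z - 34\right)^{2} = \left(\left(7 - 6\right) \left(-9\right) - 34\right)^{2} = \left(1 \left(-9\right) - 34\right)^{2} = \left(-9 - 34\right)^{2} = \left(-43\right)^{2} = 1849$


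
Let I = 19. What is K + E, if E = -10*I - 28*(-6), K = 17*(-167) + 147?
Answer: -2714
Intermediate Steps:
K = -2692 (K = -2839 + 147 = -2692)
E = -22 (E = -10*19 - 28*(-6) = -190 - 14*(-12) = -190 + 168 = -22)
K + E = -2692 - 22 = -2714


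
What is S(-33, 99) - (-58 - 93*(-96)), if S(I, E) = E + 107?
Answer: -8664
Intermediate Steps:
S(I, E) = 107 + E
S(-33, 99) - (-58 - 93*(-96)) = (107 + 99) - (-58 - 93*(-96)) = 206 - (-58 + 8928) = 206 - 1*8870 = 206 - 8870 = -8664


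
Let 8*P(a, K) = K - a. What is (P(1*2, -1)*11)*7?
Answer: -231/8 ≈ -28.875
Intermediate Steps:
P(a, K) = -a/8 + K/8 (P(a, K) = (K - a)/8 = -a/8 + K/8)
(P(1*2, -1)*11)*7 = ((-2/8 + (⅛)*(-1))*11)*7 = ((-⅛*2 - ⅛)*11)*7 = ((-¼ - ⅛)*11)*7 = -3/8*11*7 = -33/8*7 = -231/8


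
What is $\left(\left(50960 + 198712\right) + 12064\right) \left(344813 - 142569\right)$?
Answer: $52934535584$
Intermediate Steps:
$\left(\left(50960 + 198712\right) + 12064\right) \left(344813 - 142569\right) = \left(249672 + 12064\right) 202244 = 261736 \cdot 202244 = 52934535584$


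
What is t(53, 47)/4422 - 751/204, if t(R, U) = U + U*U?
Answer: -476783/150348 ≈ -3.1712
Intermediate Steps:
t(R, U) = U + U²
t(53, 47)/4422 - 751/204 = (47*(1 + 47))/4422 - 751/204 = (47*48)*(1/4422) - 751*1/204 = 2256*(1/4422) - 751/204 = 376/737 - 751/204 = -476783/150348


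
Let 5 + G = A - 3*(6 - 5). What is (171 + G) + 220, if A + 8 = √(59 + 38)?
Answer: 375 + √97 ≈ 384.85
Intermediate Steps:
A = -8 + √97 (A = -8 + √(59 + 38) = -8 + √97 ≈ 1.8489)
G = -16 + √97 (G = -5 + ((-8 + √97) - 3*(6 - 5)) = -5 + ((-8 + √97) - 3*1) = -5 + ((-8 + √97) - 3) = -5 + (-11 + √97) = -16 + √97 ≈ -6.1511)
(171 + G) + 220 = (171 + (-16 + √97)) + 220 = (155 + √97) + 220 = 375 + √97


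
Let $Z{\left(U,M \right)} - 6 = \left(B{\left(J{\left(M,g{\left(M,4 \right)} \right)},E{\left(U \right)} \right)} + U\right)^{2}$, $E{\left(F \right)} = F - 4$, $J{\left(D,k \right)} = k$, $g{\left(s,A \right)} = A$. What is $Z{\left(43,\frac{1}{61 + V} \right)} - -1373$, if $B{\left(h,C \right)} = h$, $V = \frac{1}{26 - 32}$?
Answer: $3588$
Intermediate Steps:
$V = - \frac{1}{6}$ ($V = \frac{1}{-6} = - \frac{1}{6} \approx -0.16667$)
$E{\left(F \right)} = -4 + F$
$Z{\left(U,M \right)} = 6 + \left(4 + U\right)^{2}$
$Z{\left(43,\frac{1}{61 + V} \right)} - -1373 = \left(6 + \left(4 + 43\right)^{2}\right) - -1373 = \left(6 + 47^{2}\right) + 1373 = \left(6 + 2209\right) + 1373 = 2215 + 1373 = 3588$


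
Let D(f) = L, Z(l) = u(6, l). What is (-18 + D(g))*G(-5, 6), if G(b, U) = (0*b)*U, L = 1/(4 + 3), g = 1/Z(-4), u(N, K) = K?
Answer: 0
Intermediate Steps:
Z(l) = l
g = -1/4 (g = 1/(-4) = -1/4 ≈ -0.25000)
L = 1/7 ≈ 0.14286
D(f) = 1/7
G(b, U) = 0 (G(b, U) = 0*U = 0)
(-18 + D(g))*G(-5, 6) = (-18 + 1/7)*0 = -125/7*0 = 0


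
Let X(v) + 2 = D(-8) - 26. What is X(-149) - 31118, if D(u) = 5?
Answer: -31141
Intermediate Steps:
X(v) = -23 (X(v) = -2 + (5 - 26) = -2 - 21 = -23)
X(-149) - 31118 = -23 - 31118 = -31141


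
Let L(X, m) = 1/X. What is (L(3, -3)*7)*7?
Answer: 49/3 ≈ 16.333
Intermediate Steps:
L(X, m) = 1/X
(L(3, -3)*7)*7 = (7/3)*7 = 49/3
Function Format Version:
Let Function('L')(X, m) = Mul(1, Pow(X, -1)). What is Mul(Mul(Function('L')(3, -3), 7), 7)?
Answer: Rational(49, 3) ≈ 16.333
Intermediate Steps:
Function('L')(X, m) = Pow(X, -1)
Mul(Mul(Function('L')(3, -3), 7), 7) = Mul(Mul(Pow(3, -1), 7), 7) = Mul(Mul(Rational(1, 3), 7), 7) = Mul(Rational(7, 3), 7) = Rational(49, 3)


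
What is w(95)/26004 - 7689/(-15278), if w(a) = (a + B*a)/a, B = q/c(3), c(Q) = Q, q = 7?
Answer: 74998381/148983417 ≈ 0.50340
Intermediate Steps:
B = 7/3 ≈ 2.3333
w(a) = 10/3 (w(a) = (a + 7*a/3)/a = (10*a/3)/a = 10/3)
w(95)/26004 - 7689/(-15278) = (10/3)/26004 - 7689/(-15278) = (10/3)*(1/26004) - 7689*(-1/15278) = 5/39006 + 7689/15278 = 74998381/148983417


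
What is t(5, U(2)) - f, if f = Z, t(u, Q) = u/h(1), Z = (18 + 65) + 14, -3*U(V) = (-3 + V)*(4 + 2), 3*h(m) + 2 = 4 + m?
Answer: -92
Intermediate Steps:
h(m) = ⅔ + m/3 (h(m) = -⅔ + (4 + m)/3 = -⅔ + (4/3 + m/3) = ⅔ + m/3)
U(V) = 6 - 2*V (U(V) = -(-3 + V)*(4 + 2)/3 = -(-3 + V)*6/3 = -(-18 + 6*V)/3 = 6 - 2*V)
Z = 97 (Z = 83 + 14 = 97)
t(u, Q) = u (t(u, Q) = u/(⅔ + (⅓)*1) = u/(⅔ + ⅓) = u/1 = u*1 = u)
f = 97
t(5, U(2)) - f = 5 - 1*97 = 5 - 97 = -92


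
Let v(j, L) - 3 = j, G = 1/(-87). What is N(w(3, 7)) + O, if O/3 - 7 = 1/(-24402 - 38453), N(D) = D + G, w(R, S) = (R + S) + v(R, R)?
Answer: 202267129/5468385 ≈ 36.988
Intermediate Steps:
G = -1/87 ≈ -0.011494
v(j, L) = 3 + j
w(R, S) = 3 + S + 2*R (w(R, S) = (R + S) + (3 + R) = 3 + S + 2*R)
N(D) = -1/87 + D (N(D) = D - 1/87 = -1/87 + D)
O = 1319952/62855 (O = 21 + 3/(-24402 - 38453) = 21 + 3/(-62855) = 21 + 3*(-1/62855) = 21 - 3/62855 = 1319952/62855 ≈ 21.000)
N(w(3, 7)) + O = (-1/87 + (3 + 7 + 2*3)) + 1319952/62855 = (-1/87 + (3 + 7 + 6)) + 1319952/62855 = (-1/87 + 16) + 1319952/62855 = 1391/87 + 1319952/62855 = 202267129/5468385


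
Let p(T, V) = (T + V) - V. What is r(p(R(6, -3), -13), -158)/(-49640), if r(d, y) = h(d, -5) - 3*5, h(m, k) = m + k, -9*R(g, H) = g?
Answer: 31/74460 ≈ 0.00041633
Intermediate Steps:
R(g, H) = -g/9
p(T, V) = T
h(m, k) = k + m
r(d, y) = -20 + d (r(d, y) = (-5 + d) - 3*5 = (-5 + d) - 15 = -20 + d)
r(p(R(6, -3), -13), -158)/(-49640) = (-20 - ⅑*6)/(-49640) = (-20 - ⅔)*(-1/49640) = -62/3*(-1/49640) = 31/74460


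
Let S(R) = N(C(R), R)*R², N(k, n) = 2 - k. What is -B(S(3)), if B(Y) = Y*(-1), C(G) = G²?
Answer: -63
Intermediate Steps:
S(R) = R²*(2 - R²) (S(R) = (2 - R²)*R² = R²*(2 - R²))
B(Y) = -Y
-B(S(3)) = -(-1)*3²*(2 - 1*3²) = -(-1)*9*(2 - 1*9) = -(-1)*9*(2 - 9) = -(-1)*9*(-7) = -(-1)*(-63) = -1*63 = -63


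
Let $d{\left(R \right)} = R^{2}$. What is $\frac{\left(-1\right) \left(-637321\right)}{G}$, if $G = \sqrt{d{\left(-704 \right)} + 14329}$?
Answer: $\frac{637321 \sqrt{509945}}{509945} \approx 892.48$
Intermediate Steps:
$G = \sqrt{509945}$ ($G = \sqrt{\left(-704\right)^{2} + 14329} = \sqrt{495616 + 14329} = \sqrt{509945} \approx 714.1$)
$\frac{\left(-1\right) \left(-637321\right)}{G} = \frac{\left(-1\right) \left(-637321\right)}{\sqrt{509945}} = 637321 \frac{\sqrt{509945}}{509945} = \frac{637321 \sqrt{509945}}{509945}$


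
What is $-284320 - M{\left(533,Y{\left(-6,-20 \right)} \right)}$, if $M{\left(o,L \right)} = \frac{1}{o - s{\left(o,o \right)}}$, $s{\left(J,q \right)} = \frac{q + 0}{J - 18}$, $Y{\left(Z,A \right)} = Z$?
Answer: $- \frac{77892876355}{273962} \approx -2.8432 \cdot 10^{5}$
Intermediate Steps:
$s{\left(J,q \right)} = \frac{q}{-18 + J}$
$M{\left(o,L \right)} = \frac{1}{o - \frac{o}{-18 + o}}$
$-284320 - M{\left(533,Y{\left(-6,-20 \right)} \right)} = -284320 - \frac{-18 + 533}{533 \left(-19 + 533\right)} = -284320 - \frac{1}{533} \cdot \frac{1}{514} \cdot 515 = -284320 - \frac{515}{273962} = - \frac{77892876355}{273962}$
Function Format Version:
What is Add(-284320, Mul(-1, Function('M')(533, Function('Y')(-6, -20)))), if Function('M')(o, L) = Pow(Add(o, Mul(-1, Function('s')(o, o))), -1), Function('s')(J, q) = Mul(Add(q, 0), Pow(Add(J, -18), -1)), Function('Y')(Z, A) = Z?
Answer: Rational(-77892876355, 273962) ≈ -2.8432e+5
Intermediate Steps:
Function('s')(J, q) = Mul(q, Pow(Add(-18, J), -1))
Function('M')(o, L) = Pow(Add(o, Mul(-1, o, Pow(Add(-18, o), -1))), -1) (Function('M')(o, L) = Pow(Add(o, Mul(-1, Mul(o, Pow(Add(-18, o), -1)))), -1) = Pow(Add(o, Mul(-1, o, Pow(Add(-18, o), -1))), -1))
Add(-284320, Mul(-1, Function('M')(533, Function('Y')(-6, -20)))) = Add(-284320, Mul(-1, Mul(Pow(533, -1), Pow(Add(-19, 533), -1), Add(-18, 533)))) = Add(-284320, Mul(-1, Mul(Rational(1, 533), Pow(514, -1), 515))) = Add(-284320, Mul(-1, Mul(Rational(1, 533), Rational(1, 514), 515))) = Add(-284320, Mul(-1, Rational(515, 273962))) = Add(-284320, Rational(-515, 273962)) = Rational(-77892876355, 273962)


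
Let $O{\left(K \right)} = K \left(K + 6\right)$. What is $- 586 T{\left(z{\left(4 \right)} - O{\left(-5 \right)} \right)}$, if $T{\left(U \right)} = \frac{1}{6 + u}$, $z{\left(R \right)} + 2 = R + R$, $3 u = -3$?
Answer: $- \frac{586}{5} \approx -117.2$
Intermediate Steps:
$O{\left(K \right)} = K \left(6 + K\right)$
$u = -1$ ($u = \frac{1}{3} \left(-3\right) = -1$)
$z{\left(R \right)} = -2 + 2 R$ ($z{\left(R \right)} = -2 + \left(R + R\right) = -2 + 2 R$)
$T{\left(U \right)} = \frac{1}{5}$ ($T{\left(U \right)} = \frac{1}{6 - 1} = \frac{1}{5}$)
$- 586 T{\left(z{\left(4 \right)} - O{\left(-5 \right)} \right)} = \left(-586\right) \frac{1}{5} = - \frac{586}{5}$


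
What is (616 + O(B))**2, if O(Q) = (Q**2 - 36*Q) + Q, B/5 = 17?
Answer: 23677956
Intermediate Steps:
B = 85 (B = 5*17 = 85)
O(Q) = Q**2 - 35*Q
(616 + O(B))**2 = (616 + 85*(-35 + 85))**2 = (616 + 85*50)**2 = (616 + 4250)**2 = 4866**2 = 23677956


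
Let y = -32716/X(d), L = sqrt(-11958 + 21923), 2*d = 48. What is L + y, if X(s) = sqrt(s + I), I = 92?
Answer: sqrt(9965) - 16358*sqrt(29)/29 ≈ -2937.8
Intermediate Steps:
d = 24 (d = (1/2)*48 = 24)
X(s) = sqrt(92 + s) (X(s) = sqrt(s + 92) = sqrt(92 + s))
L = sqrt(9965) ≈ 99.825
y = -16358*sqrt(29)/29 (y = -32716/sqrt(92 + 24) = -32716*sqrt(29)/58 = -16358*sqrt(29)/29 ≈ -3037.6)
L + y = sqrt(9965) - 16358*sqrt(29)/29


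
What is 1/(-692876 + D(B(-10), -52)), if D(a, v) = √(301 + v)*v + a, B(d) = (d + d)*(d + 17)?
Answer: -86627/60033812870 + 13*√249/120067625740 ≈ -1.4413e-6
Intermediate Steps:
B(d) = 2*d*(17 + d) (B(d) = (2*d)*(17 + d) = 2*d*(17 + d))
D(a, v) = a + v*√(301 + v) (D(a, v) = v*√(301 + v) + a = a + v*√(301 + v))
1/(-692876 + D(B(-10), -52)) = 1/(-692876 + (2*(-10)*(17 - 10) - 52*√(301 - 52))) = 1/(-692876 + (2*(-10)*7 - 52*√249)) = 1/(-692876 + (-140 - 52*√249)) = 1/(-693016 - 52*√249)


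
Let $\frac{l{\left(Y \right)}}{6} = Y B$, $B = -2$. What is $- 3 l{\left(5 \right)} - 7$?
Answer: $173$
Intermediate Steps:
$l{\left(Y \right)} = - 12 Y$ ($l{\left(Y \right)} = 6 Y \left(-2\right) = 6 \left(- 2 Y\right) = - 12 Y$)
$- 3 l{\left(5 \right)} - 7 = - 3 \left(\left(-12\right) 5\right) - 7 = \left(-3\right) \left(-60\right) - 7 = 180 - 7 = 173$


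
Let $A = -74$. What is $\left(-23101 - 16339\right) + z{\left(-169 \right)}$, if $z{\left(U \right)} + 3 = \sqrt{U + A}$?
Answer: $-39443 + 9 i \sqrt{3} \approx -39443.0 + 15.588 i$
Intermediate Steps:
$z{\left(U \right)} = -3 + \sqrt{-74 + U}$ ($z{\left(U \right)} = -3 + \sqrt{U - 74} = -3 + \sqrt{-74 + U}$)
$\left(-23101 - 16339\right) + z{\left(-169 \right)} = \left(-23101 - 16339\right) - \left(3 - \sqrt{-74 - 169}\right) = -39440 - \left(3 - \sqrt{-243}\right) = -39440 - \left(3 - 9 i \sqrt{3}\right) = -39443 + 9 i \sqrt{3}$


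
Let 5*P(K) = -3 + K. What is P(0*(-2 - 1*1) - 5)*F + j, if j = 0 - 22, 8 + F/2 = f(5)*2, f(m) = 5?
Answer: -142/5 ≈ -28.400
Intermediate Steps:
F = 4 (F = -16 + 2*(5*2) = -16 + 2*10 = -16 + 20 = 4)
P(K) = -⅗ + K/5 (P(K) = (-3 + K)/5 = -⅗ + K/5)
j = -22
P(0*(-2 - 1*1) - 5)*F + j = (-⅗ + (0*(-2 - 1*1) - 5)/5)*4 - 22 = (-⅗ + (0*(-2 - 1) - 5)/5)*4 - 22 = (-⅗ + (0*(-3) - 5)/5)*4 - 22 = (-⅗ + (0 - 5)/5)*4 - 22 = (-⅗ + (⅕)*(-5))*4 - 22 = (-⅗ - 1)*4 - 22 = -8/5*4 - 22 = -32/5 - 22 = -142/5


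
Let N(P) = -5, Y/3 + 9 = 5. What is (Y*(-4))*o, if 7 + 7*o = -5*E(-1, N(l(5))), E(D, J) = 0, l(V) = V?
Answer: -48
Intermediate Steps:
Y = -12 (Y = -27 + 3*5 = -27 + 15 = -12)
o = -1 (o = -1 + (-5*0)/7 = -1 + (1/7)*0 = -1 + 0 = -1)
(Y*(-4))*o = -12*(-4)*(-1) = 48*(-1) = -48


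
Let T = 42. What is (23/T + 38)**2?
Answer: 2621161/1764 ≈ 1485.9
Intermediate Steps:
(23/T + 38)**2 = (23/42 + 38)**2 = (1619/42)**2 = 2621161/1764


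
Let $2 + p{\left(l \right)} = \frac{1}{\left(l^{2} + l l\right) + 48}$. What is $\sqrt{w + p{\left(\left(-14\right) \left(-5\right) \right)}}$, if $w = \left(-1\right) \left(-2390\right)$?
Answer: $\frac{5 \sqrt{2315956622}}{4924} \approx 48.867$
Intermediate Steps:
$w = 2390$
$p{\left(l \right)} = -2 + \frac{1}{48 + 2 l^{2}}$ ($p{\left(l \right)} = -2 + \frac{1}{\left(l^{2} + l l\right) + 48} = -2 + \frac{1}{\left(l^{2} + l^{2}\right) + 48} = -2 + \frac{1}{2 l^{2} + 48} = -2 + \frac{1}{48 + 2 l^{2}}$)
$\sqrt{w + p{\left(\left(-14\right) \left(-5\right) \right)}} = \sqrt{2390 + \frac{-95 - 4 \left(\left(-14\right) \left(-5\right)\right)^{2}}{2 \left(24 + \left(\left(-14\right) \left(-5\right)\right)^{2}\right)}} = \sqrt{2390 + \frac{-95 - 4 \cdot 70^{2}}{2 \left(24 + 70^{2}\right)}} = \sqrt{2390 + \frac{-95 - 19600}{2 \left(24 + 4900\right)}} = \sqrt{2390 + \frac{-95 - 19600}{2 \cdot 4924}} = \sqrt{2390 + \frac{1}{2} \cdot \frac{1}{4924} \left(-19695\right)} = \sqrt{2390 - \frac{19695}{9848}} = \sqrt{\frac{23517025}{9848}} = \frac{5 \sqrt{2315956622}}{4924}$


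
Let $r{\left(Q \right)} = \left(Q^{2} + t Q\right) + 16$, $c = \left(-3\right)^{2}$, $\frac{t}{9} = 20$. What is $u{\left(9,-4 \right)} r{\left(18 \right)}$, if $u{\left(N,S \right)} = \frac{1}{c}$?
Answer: $\frac{3580}{9} \approx 397.78$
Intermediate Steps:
$t = 180$ ($t = 9 \cdot 20 = 180$)
$c = 9$
$r{\left(Q \right)} = 16 + Q^{2} + 180 Q$ ($r{\left(Q \right)} = \left(Q^{2} + 180 Q\right) + 16 = 16 + Q^{2} + 180 Q$)
$u{\left(N,S \right)} = \frac{1}{9}$
$u{\left(9,-4 \right)} r{\left(18 \right)} = \frac{16 + 18^{2} + 180 \cdot 18}{9} = \frac{16 + 324 + 3240}{9} = \frac{1}{9} \cdot 3580 = \frac{3580}{9}$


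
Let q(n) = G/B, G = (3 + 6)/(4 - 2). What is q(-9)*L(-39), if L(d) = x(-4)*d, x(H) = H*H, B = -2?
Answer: 1404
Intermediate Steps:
G = 9/2 ≈ 4.5000
x(H) = H²
q(n) = -9/4 (q(n) = (9/2)/(-2) = (9/2)*(-½) = -9/4)
L(d) = 16*d (L(d) = (-4)²*d = 16*d)
q(-9)*L(-39) = -36*(-39) = -9/4*(-624) = 1404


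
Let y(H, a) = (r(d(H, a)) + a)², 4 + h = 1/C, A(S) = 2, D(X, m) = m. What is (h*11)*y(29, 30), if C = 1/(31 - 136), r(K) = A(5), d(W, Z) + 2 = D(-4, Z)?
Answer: -1227776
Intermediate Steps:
d(W, Z) = -2 + Z
r(K) = 2
C = -1/105 (C = 1/(-105) = -1/105 ≈ -0.0095238)
h = -109 (h = -4 + 1/(-1/105) = -4 - 105 = -109)
y(H, a) = (2 + a)²
(h*11)*y(29, 30) = (-109*11)*(2 + 30)² = -1199*32² = -1199*1024 = -1227776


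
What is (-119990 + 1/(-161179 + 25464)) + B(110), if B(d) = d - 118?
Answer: -16285528571/135715 ≈ -1.2000e+5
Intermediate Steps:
B(d) = -118 + d
(-119990 + 1/(-161179 + 25464)) + B(110) = (-119990 + 1/(-161179 + 25464)) + (-118 + 110) = (-119990 + 1/(-135715)) - 8 = (-119990 - 1/135715) - 8 = -16284442851/135715 - 8 = -16285528571/135715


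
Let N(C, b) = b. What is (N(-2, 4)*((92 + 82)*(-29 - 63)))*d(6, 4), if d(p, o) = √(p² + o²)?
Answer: -128064*√13 ≈ -4.6174e+5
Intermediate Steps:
d(p, o) = √(o² + p²)
(N(-2, 4)*((92 + 82)*(-29 - 63)))*d(6, 4) = (4*((92 + 82)*(-29 - 63)))*√(4² + 6²) = (4*(174*(-92)))*√(16 + 36) = (4*(-16008))*√52 = -128064*√13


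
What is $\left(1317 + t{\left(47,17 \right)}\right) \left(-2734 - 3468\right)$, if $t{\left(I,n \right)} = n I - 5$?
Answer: $-13092422$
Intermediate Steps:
$t{\left(I,n \right)} = -5 + I n$ ($t{\left(I,n \right)} = I n - 5 = -5 + I n$)
$\left(1317 + t{\left(47,17 \right)}\right) \left(-2734 - 3468\right) = \left(1317 + \left(-5 + 47 \cdot 17\right)\right) \left(-2734 - 3468\right) = \left(1317 + \left(-5 + 799\right)\right) \left(-6202\right) = \left(1317 + 794\right) \left(-6202\right) = 2111 \left(-6202\right) = -13092422$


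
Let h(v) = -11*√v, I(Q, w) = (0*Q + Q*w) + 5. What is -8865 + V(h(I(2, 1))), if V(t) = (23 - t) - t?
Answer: -8842 + 22*√7 ≈ -8783.8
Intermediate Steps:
I(Q, w) = 5 + Q*w (I(Q, w) = (0 + Q*w) + 5 = Q*w + 5 = 5 + Q*w)
V(t) = 23 - 2*t
-8865 + V(h(I(2, 1))) = -8865 + (23 - (-22)*√(5 + 2*1)) = -8865 + (23 - (-22)*√(5 + 2)) = -8865 + (23 - (-22)*√7) = -8865 + (23 + 22*√7) = -8842 + 22*√7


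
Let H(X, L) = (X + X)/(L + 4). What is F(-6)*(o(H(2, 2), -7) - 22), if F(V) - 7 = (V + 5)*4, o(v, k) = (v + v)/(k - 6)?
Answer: -862/13 ≈ -66.308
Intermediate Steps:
H(X, L) = 2*X/(4 + L) (H(X, L) = (2*X)/(4 + L) = 2*X/(4 + L))
o(v, k) = 2*v/(-6 + k) (o(v, k) = (2*v)/(-6 + k) = 2*v/(-6 + k))
F(V) = 27 + 4*V (F(V) = 7 + (V + 5)*4 = 7 + (5 + V)*4 = 7 + (20 + 4*V) = 27 + 4*V)
F(-6)*(o(H(2, 2), -7) - 22) = (27 + 4*(-6))*(2*(2*2/(4 + 2))/(-6 - 7) - 22) = (27 - 24)*(2*(2*2/6)/(-13) - 22) = 3*(2*(2*2*(⅙))*(-1/13) - 22) = 3*(2*(⅔)*(-1/13) - 22) = 3*(-4/39 - 22) = 3*(-862/39) = -862/13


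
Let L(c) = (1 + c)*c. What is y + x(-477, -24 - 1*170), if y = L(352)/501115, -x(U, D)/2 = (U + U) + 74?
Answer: 882086656/501115 ≈ 1760.2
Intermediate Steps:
L(c) = c*(1 + c)
x(U, D) = -148 - 4*U (x(U, D) = -2*((U + U) + 74) = -2*(2*U + 74) = -2*(74 + 2*U) = -148 - 4*U)
y = 124256/501115 (y = (352*(1 + 352))/501115 = (352*353)*(1/501115) = 124256*(1/501115) = 124256/501115 ≈ 0.24796)
y + x(-477, -24 - 1*170) = 124256/501115 + (-148 - 4*(-477)) = 124256/501115 + (-148 + 1908) = 124256/501115 + 1760 = 882086656/501115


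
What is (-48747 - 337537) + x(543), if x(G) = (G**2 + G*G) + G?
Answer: 203957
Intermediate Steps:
x(G) = G + 2*G**2 (x(G) = (G**2 + G**2) + G = 2*G**2 + G = G + 2*G**2)
(-48747 - 337537) + x(543) = (-48747 - 337537) + 543*(1 + 2*543) = -386284 + 543*(1 + 1086) = -386284 + 543*1087 = -386284 + 590241 = 203957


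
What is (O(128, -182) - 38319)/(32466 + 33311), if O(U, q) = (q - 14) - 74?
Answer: -38589/65777 ≈ -0.58666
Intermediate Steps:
O(U, q) = -88 + q (O(U, q) = (-14 + q) - 74 = -88 + q)
(O(128, -182) - 38319)/(32466 + 33311) = ((-88 - 182) - 38319)/(32466 + 33311) = (-270 - 38319)/65777 = -38589*1/65777 = -38589/65777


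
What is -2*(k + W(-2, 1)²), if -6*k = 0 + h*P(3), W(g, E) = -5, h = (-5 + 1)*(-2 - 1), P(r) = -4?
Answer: -66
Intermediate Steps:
h = 12 (h = -4*(-3) = 12)
k = 8 (k = -(0 + 12*(-4))/6 = -(0 - 48)/6 = -⅙*(-48) = 8)
-2*(k + W(-2, 1)²) = -2*(8 + (-5)²) = -2*(8 + 25) = -2*33 = -66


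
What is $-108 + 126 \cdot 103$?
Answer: $12870$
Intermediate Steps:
$-108 + 126 \cdot 103 = -108 + 12978 = 12870$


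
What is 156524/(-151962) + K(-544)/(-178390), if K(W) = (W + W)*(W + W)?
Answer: -51951605522/6777125295 ≈ -7.6657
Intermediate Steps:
K(W) = 4*W² (K(W) = (2*W)*(2*W) = 4*W²)
156524/(-151962) + K(-544)/(-178390) = 156524/(-151962) + (4*(-544)²)/(-178390) = 156524*(-1/151962) + (4*295936)*(-1/178390) = -78262/75981 + 1183744*(-1/178390) = -78262/75981 - 591872/89195 = -51951605522/6777125295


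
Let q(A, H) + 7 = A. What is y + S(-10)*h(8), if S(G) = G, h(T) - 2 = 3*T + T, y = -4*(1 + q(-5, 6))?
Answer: -296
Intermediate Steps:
q(A, H) = -7 + A
y = 44 (y = -4*(1 + (-7 - 5)) = -4*(1 - 12) = -4*(-11) = 44)
h(T) = 2 + 4*T (h(T) = 2 + (3*T + T) = 2 + 4*T)
y + S(-10)*h(8) = 44 - 10*(2 + 4*8) = 44 - 10*(2 + 32) = 44 - 10*34 = 44 - 340 = -296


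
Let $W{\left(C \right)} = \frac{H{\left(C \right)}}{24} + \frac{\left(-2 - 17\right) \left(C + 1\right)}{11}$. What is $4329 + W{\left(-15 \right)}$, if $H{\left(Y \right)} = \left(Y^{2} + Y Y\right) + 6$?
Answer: $\frac{48094}{11} \approx 4372.2$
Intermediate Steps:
$H{\left(Y \right)} = 6 + 2 Y^{2}$ ($H{\left(Y \right)} = \left(Y^{2} + Y^{2}\right) + 6 = 2 Y^{2} + 6 = 6 + 2 Y^{2}$)
$W{\left(C \right)} = - \frac{65}{44} - \frac{19 C}{11} + \frac{C^{2}}{12}$ ($W{\left(C \right)} = \frac{6 + 2 C^{2}}{24} + \frac{\left(-2 - 17\right) \left(C + 1\right)}{11} = \left(6 + 2 C^{2}\right) \frac{1}{24} + - 19 \left(1 + C\right) \frac{1}{11} = \left(\frac{1}{4} + \frac{C^{2}}{12}\right) + \left(-19 - 19 C\right) \frac{1}{11} = \left(\frac{1}{4} + \frac{C^{2}}{12}\right) - \left(\frac{19}{11} + \frac{19 C}{11}\right) = - \frac{65}{44} - \frac{19 C}{11} + \frac{C^{2}}{12}$)
$4329 + W{\left(-15 \right)} = 4329 - \left(- \frac{1075}{44} - \frac{75}{4}\right) = 4329 + \left(- \frac{65}{44} + \frac{285}{11} + \frac{1}{12} \cdot 225\right) = 4329 + \left(- \frac{65}{44} + \frac{285}{11} + \frac{75}{4}\right) = 4329 + \frac{475}{11} = \frac{48094}{11}$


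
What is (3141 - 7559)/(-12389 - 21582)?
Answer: 4418/33971 ≈ 0.13005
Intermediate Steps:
(3141 - 7559)/(-12389 - 21582) = -4418/(-33971) = -4418*(-1/33971) = 4418/33971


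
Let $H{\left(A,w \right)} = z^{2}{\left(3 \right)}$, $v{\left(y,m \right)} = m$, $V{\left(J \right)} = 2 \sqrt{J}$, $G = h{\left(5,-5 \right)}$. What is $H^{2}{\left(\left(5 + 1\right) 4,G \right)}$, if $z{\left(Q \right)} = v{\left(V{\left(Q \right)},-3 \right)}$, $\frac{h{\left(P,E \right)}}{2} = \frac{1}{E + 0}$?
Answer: $81$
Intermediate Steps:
$h{\left(P,E \right)} = \frac{2}{E}$ ($h{\left(P,E \right)} = \frac{2}{E + 0} = \frac{2}{E}$)
$G = - \frac{2}{5}$ ($G = \frac{2}{-5} = 2 \left(- \frac{1}{5}\right) = - \frac{2}{5} \approx -0.4$)
$z{\left(Q \right)} = -3$
$H{\left(A,w \right)} = 9$ ($H{\left(A,w \right)} = \left(-3\right)^{2} = 9$)
$H^{2}{\left(\left(5 + 1\right) 4,G \right)} = 9^{2} = 81$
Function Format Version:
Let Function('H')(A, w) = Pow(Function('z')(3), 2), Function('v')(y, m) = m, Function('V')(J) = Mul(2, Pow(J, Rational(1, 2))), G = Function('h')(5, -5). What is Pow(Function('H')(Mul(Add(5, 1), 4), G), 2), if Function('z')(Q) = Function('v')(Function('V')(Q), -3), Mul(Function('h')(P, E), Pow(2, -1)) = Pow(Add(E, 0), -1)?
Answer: 81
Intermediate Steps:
Function('h')(P, E) = Mul(2, Pow(E, -1)) (Function('h')(P, E) = Mul(2, Pow(Add(E, 0), -1)) = Mul(2, Pow(E, -1)))
G = Rational(-2, 5) (G = Mul(2, Pow(-5, -1)) = Mul(2, Rational(-1, 5)) = Rational(-2, 5) ≈ -0.40000)
Function('z')(Q) = -3
Function('H')(A, w) = 9 (Function('H')(A, w) = Pow(-3, 2) = 9)
Pow(Function('H')(Mul(Add(5, 1), 4), G), 2) = Pow(9, 2) = 81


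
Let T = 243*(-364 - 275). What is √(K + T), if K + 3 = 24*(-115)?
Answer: 6*I*√4390 ≈ 397.54*I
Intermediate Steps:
K = -2763 (K = -3 + 24*(-115) = -3 - 2760 = -2763)
T = -155277 (T = 243*(-639) = -155277)
√(K + T) = √(-2763 - 155277) = √(-158040) = 6*I*√4390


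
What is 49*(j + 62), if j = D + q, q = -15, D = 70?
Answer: 5733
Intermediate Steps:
j = 55 (j = 70 - 15 = 55)
49*(j + 62) = 49*(55 + 62) = 49*117 = 5733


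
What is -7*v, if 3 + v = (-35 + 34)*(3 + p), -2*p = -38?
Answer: 175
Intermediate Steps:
p = 19 (p = -½*(-38) = 19)
v = -25 (v = -3 + (-35 + 34)*(3 + 19) = -3 - 1*22 = -3 - 22 = -25)
-7*v = -7*(-25) = 175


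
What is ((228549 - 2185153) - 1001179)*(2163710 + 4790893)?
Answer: -20570206525149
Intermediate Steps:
((228549 - 2185153) - 1001179)*(2163710 + 4790893) = (-1956604 - 1001179)*6954603 = -2957783*6954603 = -20570206525149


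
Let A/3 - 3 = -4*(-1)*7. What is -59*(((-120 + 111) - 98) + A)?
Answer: 826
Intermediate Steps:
A = 93 (A = 9 + 3*(-4*(-1)*7) = 9 + 3*(4*7) = 9 + 3*28 = 9 + 84 = 93)
-59*(((-120 + 111) - 98) + A) = -59*(((-120 + 111) - 98) + 93) = -59*((-9 - 98) + 93) = -59*(-107 + 93) = -59*(-14) = 826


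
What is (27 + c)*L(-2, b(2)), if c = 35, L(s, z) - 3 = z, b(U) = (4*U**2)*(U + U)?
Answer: 4154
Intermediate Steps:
b(U) = 8*U**3 (b(U) = (4*U**2)*(2*U) = 8*U**3)
L(s, z) = 3 + z
(27 + c)*L(-2, b(2)) = (27 + 35)*(3 + 8*2**3) = 62*(3 + 8*8) = 62*(3 + 64) = 62*67 = 4154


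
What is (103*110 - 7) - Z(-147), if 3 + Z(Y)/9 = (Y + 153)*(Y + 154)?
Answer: 10972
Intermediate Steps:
Z(Y) = -27 + 9*(153 + Y)*(154 + Y) (Z(Y) = -27 + 9*((Y + 153)*(Y + 154)) = -27 + 9*((153 + Y)*(154 + Y)) = -27 + 9*(153 + Y)*(154 + Y))
(103*110 - 7) - Z(-147) = (103*110 - 7) - (212031 + 9*(-147)² + 2763*(-147)) = (11330 - 7) - (212031 + 9*21609 - 406161) = 11323 - (212031 + 194481 - 406161) = 11323 - 1*351 = 11323 - 351 = 10972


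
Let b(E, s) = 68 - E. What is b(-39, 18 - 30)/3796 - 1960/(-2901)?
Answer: 7750567/11012196 ≈ 0.70382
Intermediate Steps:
b(-39, 18 - 30)/3796 - 1960/(-2901) = (68 - 1*(-39))/3796 - 1960/(-2901) = (68 + 39)*(1/3796) - 1960*(-1/2901) = 107*(1/3796) + 1960/2901 = 107/3796 + 1960/2901 = 7750567/11012196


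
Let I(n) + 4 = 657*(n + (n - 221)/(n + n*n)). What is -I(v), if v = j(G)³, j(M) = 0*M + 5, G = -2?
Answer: -71852371/875 ≈ -82117.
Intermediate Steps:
j(M) = 5 (j(M) = 0 + 5 = 5)
v = 125 (v = 5³ = 125)
I(n) = -4 + 657*n + 657*(-221 + n)/(n + n²) (I(n) = -4 + 657*(n + (n - 221)/(n + n*n)) = -4 + 657*(n + (-221 + n)/(n + n²)) = -4 + (657*n + 657*(-221 + n)/(n + n²)) = -4 + 657*n + 657*(-221 + n)/(n + n²))
-I(v) = -(-145197 + 653*125 + 653*125² + 657*125³)/(125*(1 + 125)) = -(-145197 + 81625 + 653*15625 + 657*1953125)/(125*126) = -(-145197 + 81625 + 10203125 + 1283203125)/(125*126) = -1293342678/(125*126) = -1*71852371/875 = -71852371/875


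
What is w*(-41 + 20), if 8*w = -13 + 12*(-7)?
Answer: 2037/8 ≈ 254.63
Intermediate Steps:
w = -97/8 (w = (-13 + 12*(-7))/8 = (-13 - 84)/8 = (1/8)*(-97) = -97/8 ≈ -12.125)
w*(-41 + 20) = -97*(-41 + 20)/8 = -97/8*(-21) = 2037/8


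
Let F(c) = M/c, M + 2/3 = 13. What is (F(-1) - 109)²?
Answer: 132496/9 ≈ 14722.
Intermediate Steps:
M = 37/3 (M = -⅔ + 13 = 37/3 ≈ 12.333)
F(c) = 37/(3*c)
(F(-1) - 109)² = ((37/3)/(-1) - 109)² = ((37/3)*(-1) - 109)² = (-37/3 - 109)² = (-364/3)² = 132496/9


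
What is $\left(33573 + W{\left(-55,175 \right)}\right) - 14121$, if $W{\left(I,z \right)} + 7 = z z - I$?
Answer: $50125$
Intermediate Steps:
$W{\left(I,z \right)} = -7 + z^{2} - I$ ($W{\left(I,z \right)} = -7 - \left(I - z z\right) = -7 - \left(I - z^{2}\right) = -7 + z^{2} - I$)
$\left(33573 + W{\left(-55,175 \right)}\right) - 14121 = \left(33573 - \left(-48 - 30625\right)\right) - 14121 = \left(33573 + \left(-7 + 30625 + 55\right)\right) - 14121 = \left(33573 + 30673\right) - 14121 = 64246 - 14121 = 50125$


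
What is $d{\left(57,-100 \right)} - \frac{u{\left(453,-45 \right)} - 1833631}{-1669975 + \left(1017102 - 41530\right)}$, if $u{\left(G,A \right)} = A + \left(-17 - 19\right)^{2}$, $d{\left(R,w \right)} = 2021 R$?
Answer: $\frac{79991310011}{694403} \approx 1.1519 \cdot 10^{5}$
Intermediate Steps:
$u{\left(G,A \right)} = 1296 + A$ ($u{\left(G,A \right)} = A + \left(-36\right)^{2} = A + 1296 = 1296 + A$)
$d{\left(57,-100 \right)} - \frac{u{\left(453,-45 \right)} - 1833631}{-1669975 + \left(1017102 - 41530\right)} = 2021 \cdot 57 - \frac{\left(1296 - 45\right) - 1833631}{-1669975 + \left(1017102 - 41530\right)} = 115197 - \frac{1251 - 1833631}{-1669975 + 975572} = 115197 - - \frac{1832380}{-694403} = 115197 - \left(-1832380\right) \left(- \frac{1}{694403}\right) = 115197 - \frac{1832380}{694403} = \frac{79991310011}{694403}$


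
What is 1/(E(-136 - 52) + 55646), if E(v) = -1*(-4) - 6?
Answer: 1/55644 ≈ 1.7971e-5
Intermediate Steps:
E(v) = -2 (E(v) = 4 - 6 = -2)
1/(E(-136 - 52) + 55646) = 1/(-2 + 55646) = 1/55644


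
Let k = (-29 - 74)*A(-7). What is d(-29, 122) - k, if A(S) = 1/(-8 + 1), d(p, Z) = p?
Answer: -306/7 ≈ -43.714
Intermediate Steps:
A(S) = -⅐ (A(S) = 1/(-7) = -⅐)
k = 103/7 (k = (-29 - 74)*(-⅐) = -103*(-⅐) = 103/7 ≈ 14.714)
d(-29, 122) - k = -29 - 1*103/7 = -29 - 103/7 = -306/7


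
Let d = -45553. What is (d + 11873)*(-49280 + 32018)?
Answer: 581384160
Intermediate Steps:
(d + 11873)*(-49280 + 32018) = (-45553 + 11873)*(-49280 + 32018) = -33680*(-17262) = 581384160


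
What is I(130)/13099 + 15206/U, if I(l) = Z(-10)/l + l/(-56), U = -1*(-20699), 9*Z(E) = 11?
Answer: 465977157413/634458710340 ≈ 0.73445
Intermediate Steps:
Z(E) = 11/9 (Z(E) = (⅑)*11 = 11/9)
U = 20699
I(l) = -l/56 + 11/(9*l) (I(l) = 11/(9*l) + l/(-56) = 11/(9*l) + l*(-1/56) = 11/(9*l) - l/56 = -l/56 + 11/(9*l))
I(130)/13099 + 15206/U = (-1/56*130 + (11/9)/130)/13099 + 15206/20699 = (-65/28 + (11/9)*(1/130))*(1/13099) + 15206*(1/20699) = (-65/28 + 11/1170)*(1/13099) + 15206/20699 = -37871/16380*1/13099 + 15206/20699 = -37871/214561620 + 15206/20699 = 465977157413/634458710340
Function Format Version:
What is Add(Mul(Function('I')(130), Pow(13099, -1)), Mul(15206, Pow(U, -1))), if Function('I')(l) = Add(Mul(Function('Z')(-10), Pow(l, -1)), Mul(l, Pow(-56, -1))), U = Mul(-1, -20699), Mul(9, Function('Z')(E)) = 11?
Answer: Rational(465977157413, 634458710340) ≈ 0.73445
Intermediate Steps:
Function('Z')(E) = Rational(11, 9) (Function('Z')(E) = Mul(Rational(1, 9), 11) = Rational(11, 9))
U = 20699
Function('I')(l) = Add(Mul(Rational(-1, 56), l), Mul(Rational(11, 9), Pow(l, -1))) (Function('I')(l) = Add(Mul(Rational(11, 9), Pow(l, -1)), Mul(l, Pow(-56, -1))) = Add(Mul(Rational(11, 9), Pow(l, -1)), Mul(l, Rational(-1, 56))) = Add(Mul(Rational(11, 9), Pow(l, -1)), Mul(Rational(-1, 56), l)) = Add(Mul(Rational(-1, 56), l), Mul(Rational(11, 9), Pow(l, -1))))
Add(Mul(Function('I')(130), Pow(13099, -1)), Mul(15206, Pow(U, -1))) = Add(Mul(Add(Mul(Rational(-1, 56), 130), Mul(Rational(11, 9), Pow(130, -1))), Pow(13099, -1)), Mul(15206, Pow(20699, -1))) = Add(Mul(Add(Rational(-65, 28), Mul(Rational(11, 9), Rational(1, 130))), Rational(1, 13099)), Mul(15206, Rational(1, 20699))) = Add(Mul(Add(Rational(-65, 28), Rational(11, 1170)), Rational(1, 13099)), Rational(15206, 20699)) = Add(Mul(Rational(-37871, 16380), Rational(1, 13099)), Rational(15206, 20699)) = Add(Rational(-37871, 214561620), Rational(15206, 20699)) = Rational(465977157413, 634458710340)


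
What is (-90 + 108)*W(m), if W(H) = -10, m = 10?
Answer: -180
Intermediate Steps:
(-90 + 108)*W(m) = (-90 + 108)*(-10) = 18*(-10) = -180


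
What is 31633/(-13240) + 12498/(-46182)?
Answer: -271058121/101908280 ≈ -2.6598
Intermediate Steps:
31633/(-13240) + 12498/(-46182) = 31633*(-1/13240) + 12498*(-1/46182) = -31633/13240 - 2083/7697 = -271058121/101908280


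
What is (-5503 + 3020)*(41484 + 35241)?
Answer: -190508175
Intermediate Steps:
(-5503 + 3020)*(41484 + 35241) = -2483*76725 = -190508175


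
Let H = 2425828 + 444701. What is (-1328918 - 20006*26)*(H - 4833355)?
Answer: 3629410523124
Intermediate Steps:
H = 2870529
(-1328918 - 20006*26)*(H - 4833355) = (-1328918 - 20006*26)*(2870529 - 4833355) = (-1328918 - 520156)*(-1962826) = -1849074*(-1962826) = 3629410523124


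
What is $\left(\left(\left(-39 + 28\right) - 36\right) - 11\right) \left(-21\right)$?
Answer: $1218$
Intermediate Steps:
$\left(\left(\left(-39 + 28\right) - 36\right) - 11\right) \left(-21\right) = \left(\left(-11 - 36\right) - 11\right) \left(-21\right) = \left(-47 - 11\right) \left(-21\right) = \left(-58\right) \left(-21\right) = 1218$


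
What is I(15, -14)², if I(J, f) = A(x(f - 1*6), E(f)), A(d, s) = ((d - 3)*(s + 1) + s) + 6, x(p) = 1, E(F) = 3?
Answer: 1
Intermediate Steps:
A(d, s) = 6 + s + (1 + s)*(-3 + d) (A(d, s) = ((-3 + d)*(1 + s) + s) + 6 = ((1 + s)*(-3 + d) + s) + 6 = (s + (1 + s)*(-3 + d)) + 6 = 6 + s + (1 + s)*(-3 + d))
I(J, f) = 1 (I(J, f) = 3 + 1 - 2*3 + 1*3 = 3 + 1 - 6 + 3 = 1)
I(15, -14)² = 1² = 1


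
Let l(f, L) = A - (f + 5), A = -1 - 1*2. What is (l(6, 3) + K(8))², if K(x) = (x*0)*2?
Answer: 196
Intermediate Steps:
A = -3 (A = -1 - 2 = -3)
K(x) = 0 (K(x) = 0*2 = 0)
l(f, L) = -8 - f (l(f, L) = -3 - (f + 5) = -3 - (5 + f) = -3 + (-5 - f) = -8 - f)
(l(6, 3) + K(8))² = ((-8 - 1*6) + 0)² = ((-8 - 6) + 0)² = (-14 + 0)² = (-14)² = 196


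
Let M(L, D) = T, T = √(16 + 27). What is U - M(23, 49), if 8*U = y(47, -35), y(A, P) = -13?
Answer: -13/8 - √43 ≈ -8.1824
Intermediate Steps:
T = √43 ≈ 6.5574
U = -13/8 (U = (⅛)*(-13) = -13/8 ≈ -1.6250)
M(L, D) = √43
U - M(23, 49) = -13/8 - √43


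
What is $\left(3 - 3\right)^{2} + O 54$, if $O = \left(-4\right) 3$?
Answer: $-648$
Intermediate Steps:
$O = -12$
$\left(3 - 3\right)^{2} + O 54 = \left(3 - 3\right)^{2} - 648 = 0^{2} - 648 = 0 - 648 = -648$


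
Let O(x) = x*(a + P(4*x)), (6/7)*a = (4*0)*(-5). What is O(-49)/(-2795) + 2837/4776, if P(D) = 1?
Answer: 8163439/13348920 ≈ 0.61154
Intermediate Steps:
a = 0 (a = 7*((4*0)*(-5))/6 = 7*(0*(-5))/6 = (7/6)*0 = 0)
O(x) = x (O(x) = x*(0 + 1) = x*1 = x)
O(-49)/(-2795) + 2837/4776 = -49/(-2795) + 2837/4776 = -49*(-1/2795) + 2837*(1/4776) = 49/2795 + 2837/4776 = 8163439/13348920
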